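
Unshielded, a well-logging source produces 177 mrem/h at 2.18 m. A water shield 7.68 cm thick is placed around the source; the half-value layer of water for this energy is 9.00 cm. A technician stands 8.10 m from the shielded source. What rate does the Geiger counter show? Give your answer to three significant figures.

7.10 mrem/h

Distance alone: (2.18/8.10)² = 0.07243, so 177 × 0.07243 = 12.82 mrem/h.
Shield: 7.68/9.00 = 0.8533 half-value layers → attenuation 2^(−0.8533) = 0.5535.
Combined: 12.82 × 0.5535 = 7.096 mrem/h.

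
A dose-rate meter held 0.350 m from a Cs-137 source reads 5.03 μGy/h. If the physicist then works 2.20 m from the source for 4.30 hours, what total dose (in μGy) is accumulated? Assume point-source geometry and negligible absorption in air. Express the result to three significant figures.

0.547 μGy

Intensity scales as (d₁/d₂)², so rate at 2.20 m:
5.03 × (0.350/2.20)² = 5.03 × 0.02531 = 0.1273 μGy/h.
Dose = rate × time = 0.1273 μGy/h × 4.300 h = 0.5474 μGy.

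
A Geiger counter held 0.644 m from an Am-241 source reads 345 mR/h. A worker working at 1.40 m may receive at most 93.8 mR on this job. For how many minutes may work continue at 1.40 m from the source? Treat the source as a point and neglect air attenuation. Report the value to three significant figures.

By the inverse-square law, rate at 1.40 m:
(0.644/1.40)² = 0.2116, so 345 × 0.2116 = 73.00 mR/h.
Stay time = 93.8 mR ÷ 73.00 mR/h = 1.285 h = 77.10 min.

77.1 min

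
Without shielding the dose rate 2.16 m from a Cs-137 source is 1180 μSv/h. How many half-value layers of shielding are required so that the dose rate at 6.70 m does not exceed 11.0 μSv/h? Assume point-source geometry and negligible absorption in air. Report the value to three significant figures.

3.48 half-value layers

At 6.70 m, distance alone gives 1180 × (2.16/6.70)² = 1180 × 0.1039 = 122.6 μSv/h.
Further attenuation needed: 122.6/11.0 = 11.15.
n = log₂(11.15) = 3.479 half-value layers.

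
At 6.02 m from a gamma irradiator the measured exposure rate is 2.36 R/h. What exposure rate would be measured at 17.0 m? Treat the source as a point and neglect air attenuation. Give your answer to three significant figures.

0.296 R/h

By the inverse-square law, scaling from 6.02 m to 17.0 m:
(6.02/17.0)² = 0.1254, so 2.36 × 0.1254 = 0.2959 R/h.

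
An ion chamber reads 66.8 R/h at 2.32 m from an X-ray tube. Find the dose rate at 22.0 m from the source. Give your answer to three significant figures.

0.743 R/h

Since intensity falls as 1/r², the rate at 22.0 m is
(2.32/22.0)² = 0.01112, so 66.8 × 0.01112 = 0.7428 R/h.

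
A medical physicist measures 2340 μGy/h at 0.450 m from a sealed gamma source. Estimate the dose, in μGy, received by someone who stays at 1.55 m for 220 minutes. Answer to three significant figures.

723 μGy

Applying the 1/r² law, rate at 1.55 m:
(0.450/1.55)² = 0.08429, so 2340 × 0.08429 = 197.2 μGy/h.
Dose = rate × time = 197.2 μGy/h × 3.667 h = 723.1 μGy.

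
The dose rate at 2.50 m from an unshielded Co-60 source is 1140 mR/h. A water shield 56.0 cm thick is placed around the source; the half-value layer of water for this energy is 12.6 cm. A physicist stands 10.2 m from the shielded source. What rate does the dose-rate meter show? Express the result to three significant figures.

3.15 mR/h

Distance alone: 1140 × (2.50/10.2)² = 1140 × 0.06007 = 68.48 mR/h.
Shield: 56.0/12.6 = 4.444 half-value layers → attenuation 2^(−4.444) = 0.04594.
Combined: 68.48 × 0.04594 = 3.146 mR/h.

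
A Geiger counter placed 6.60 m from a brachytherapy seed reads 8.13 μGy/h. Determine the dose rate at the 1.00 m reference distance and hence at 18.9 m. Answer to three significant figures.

Applying the 1/r² law,
At 1.00 m: 8.13 × (6.60/1.00)² = 8.13 × 43.56 = 354.1 μGy/h
At 18.9 m: 354.1 × (1.00/18.9)² = 354.1 × 0.002799 = 0.9911 μGy/h.

354 μGy/h; 0.991 μGy/h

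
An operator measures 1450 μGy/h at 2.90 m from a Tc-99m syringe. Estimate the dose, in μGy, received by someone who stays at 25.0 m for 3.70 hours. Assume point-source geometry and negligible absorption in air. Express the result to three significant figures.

Intensity scales as (d₁/d₂)², so rate at 25.0 m:
(2.90/25.0)² = 0.01346, so 1450 × 0.01346 = 19.52 μGy/h.
Dose = rate × time = 19.52 μGy/h × 3.700 h = 72.22 μGy.

72.2 μGy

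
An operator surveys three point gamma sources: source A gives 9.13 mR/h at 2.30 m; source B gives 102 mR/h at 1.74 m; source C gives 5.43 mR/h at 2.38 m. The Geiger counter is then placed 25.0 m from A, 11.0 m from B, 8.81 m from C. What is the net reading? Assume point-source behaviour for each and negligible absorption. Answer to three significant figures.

3.03 mR/h

By superposition, sum each source's inverse-square contribution:
A: 9.13 × (2.30/25.0)² = 0.07728 mR/h
B: 102 × (1.74/11.0)² = 2.552 mR/h
C: 5.43 × (2.38/8.81)² = 0.3963 mR/h
Total = 0.07728 + 2.552 + 0.3963 = 3.026 mR/h.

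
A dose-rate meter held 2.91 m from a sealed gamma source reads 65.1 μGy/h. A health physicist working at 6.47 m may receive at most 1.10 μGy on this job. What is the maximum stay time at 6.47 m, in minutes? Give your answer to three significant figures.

5.01 min

Applying the 1/r² law, rate at 6.47 m:
(2.91/6.47)² = 0.2023, so 65.1 × 0.2023 = 13.17 μGy/h.
Stay time = 1.10 μGy ÷ 13.17 μGy/h = 0.08352 h = 5.011 min.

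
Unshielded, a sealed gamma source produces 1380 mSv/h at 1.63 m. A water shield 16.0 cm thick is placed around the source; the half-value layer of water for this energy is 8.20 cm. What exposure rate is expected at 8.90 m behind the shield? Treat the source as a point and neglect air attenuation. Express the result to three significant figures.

Distance alone: 1380 × (1.63/8.90)² = 1380 × 0.03354 = 46.29 mSv/h.
Shield: 16.0/8.20 = 1.951 half-value layers → attenuation 2^(−1.951) = 0.2586.
Combined: 46.29 × 0.2586 = 11.97 mSv/h.

12.0 mSv/h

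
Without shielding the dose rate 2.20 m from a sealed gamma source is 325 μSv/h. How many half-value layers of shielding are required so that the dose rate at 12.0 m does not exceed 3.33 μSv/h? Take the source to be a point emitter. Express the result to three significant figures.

At 12.0 m, distance alone gives 325 × (2.20/12.0)² = 325 × 0.03361 = 10.92 μSv/h.
Further attenuation needed: 10.92/3.33 = 3.279.
n = log₂(3.279) = 1.713 half-value layers.

1.71 half-value layers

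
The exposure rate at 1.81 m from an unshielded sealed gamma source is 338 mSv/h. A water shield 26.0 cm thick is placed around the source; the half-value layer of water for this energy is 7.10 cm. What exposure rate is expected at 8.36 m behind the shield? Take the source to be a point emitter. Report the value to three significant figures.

Distance alone: 338 × (1.81/8.36)² = 338 × 0.04688 = 15.85 mSv/h.
Shield: 26.0/7.10 = 3.662 half-value layers → attenuation 2^(−3.662) = 0.07900.
Combined: 15.85 × 0.07900 = 1.252 mSv/h.

1.25 mSv/h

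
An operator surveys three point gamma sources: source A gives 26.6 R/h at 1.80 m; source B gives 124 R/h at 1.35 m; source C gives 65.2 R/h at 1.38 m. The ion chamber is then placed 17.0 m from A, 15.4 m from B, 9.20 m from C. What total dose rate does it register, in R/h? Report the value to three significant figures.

Each source contributes Iᵢ·(dᵢ/rᵢ)²; contributions add.
A: 26.6 × (1.80/17.0)² = 0.2982 R/h
B: 124 × (1.35/15.4)² = 0.9529 R/h
C: 65.2 × (1.38/9.20)² = 1.467 R/h
Total = 0.2982 + 0.9529 + 1.467 = 2.718 R/h.

2.72 R/h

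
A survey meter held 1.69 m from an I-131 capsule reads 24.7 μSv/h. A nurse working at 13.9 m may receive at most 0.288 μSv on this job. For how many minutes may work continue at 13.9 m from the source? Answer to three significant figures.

Intensity scales as (d₁/d₂)², so rate at 13.9 m:
24.7 × (1.69/13.9)² = 24.7 × 0.01478 = 0.3651 μSv/h.
Stay time = 0.288 μSv ÷ 0.3651 μSv/h = 0.7888 h = 47.33 min.

47.3 min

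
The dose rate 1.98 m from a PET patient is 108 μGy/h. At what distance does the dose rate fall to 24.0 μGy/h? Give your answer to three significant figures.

4.20 m

Using I₁d₁² = I₂d₂², d₂ = d₁·√(I₁/I₂).
I₁/I₂ = 108/24.0 = 4.500, so d₂ = 1.98 × √4.500 = 4.200 m.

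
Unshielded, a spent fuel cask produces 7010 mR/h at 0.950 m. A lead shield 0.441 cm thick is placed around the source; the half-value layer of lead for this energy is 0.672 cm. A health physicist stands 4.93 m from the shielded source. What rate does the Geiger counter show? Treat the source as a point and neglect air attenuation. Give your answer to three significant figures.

165 mR/h

Distance alone: (0.950/4.93)² = 0.03713, so 7010 × 0.03713 = 260.3 mR/h.
Shield: 0.441/0.672 = 0.6562 half-value layers → attenuation 2^(−0.6562) = 0.6345.
Combined: 260.3 × 0.6345 = 165.2 mR/h.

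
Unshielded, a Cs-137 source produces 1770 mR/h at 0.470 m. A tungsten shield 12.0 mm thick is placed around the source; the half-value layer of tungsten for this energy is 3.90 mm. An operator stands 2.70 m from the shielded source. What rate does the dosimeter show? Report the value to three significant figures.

6.36 mR/h

Distance alone: 1770 × (0.470/2.70)² = 1770 × 0.03030 = 53.63 mR/h.
Shield: 12.0/3.90 = 3.077 half-value layers → attenuation 2^(−3.077) = 0.1185.
Combined: 53.63 × 0.1185 = 6.355 mR/h.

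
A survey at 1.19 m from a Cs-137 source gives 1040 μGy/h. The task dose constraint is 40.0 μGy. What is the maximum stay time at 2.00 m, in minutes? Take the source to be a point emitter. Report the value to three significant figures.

By the inverse-square law, rate at 2.00 m:
1040 × (1.19/2.00)² = 1040 × 0.3540 = 368.2 μGy/h.
Stay time = 40.0 μGy ÷ 368.2 μGy/h = 0.1086 h = 6.516 min.

6.52 min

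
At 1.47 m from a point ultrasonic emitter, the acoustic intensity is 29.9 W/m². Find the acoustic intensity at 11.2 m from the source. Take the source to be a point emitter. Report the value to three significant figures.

Using I₁d₁² = I₂d₂², the rate at 11.2 m is
(1.47/11.2)² = 0.01723, so 29.9 × 0.01723 = 0.5152 W/m².

0.515 W/m²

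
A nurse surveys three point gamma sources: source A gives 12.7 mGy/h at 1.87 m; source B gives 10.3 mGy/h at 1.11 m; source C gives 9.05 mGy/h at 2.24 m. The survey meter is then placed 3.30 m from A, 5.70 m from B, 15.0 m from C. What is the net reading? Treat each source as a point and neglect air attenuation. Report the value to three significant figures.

4.67 mGy/h

Each source contributes Iᵢ·(dᵢ/rᵢ)²; contributions add.
A: 12.7 × (1.87/3.30)² = 4.078 mGy/h
B: 10.3 × (1.11/5.70)² = 0.3906 mGy/h
C: 9.05 × (2.24/15.0)² = 0.2018 mGy/h
Total = 4.078 + 0.3906 + 0.2018 = 4.670 mGy/h.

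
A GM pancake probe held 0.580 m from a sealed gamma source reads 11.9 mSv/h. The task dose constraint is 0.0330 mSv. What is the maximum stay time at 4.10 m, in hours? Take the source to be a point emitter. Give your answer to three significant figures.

Intensity scales as (d₁/d₂)², so rate at 4.10 m:
11.9 × (0.580/4.10)² = 11.9 × 0.02001 = 0.2381 mSv/h.
Stay time = 0.0330 mSv ÷ 0.2381 mSv/h = 0.1386 h.

0.139 h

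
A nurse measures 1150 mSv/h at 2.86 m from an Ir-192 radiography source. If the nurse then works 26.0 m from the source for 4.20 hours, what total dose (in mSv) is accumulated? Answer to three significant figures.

58.4 mSv

Since intensity falls as 1/r², rate at 26.0 m:
1150 × (2.86/26.0)² = 1150 × 0.01210 = 13.91 mSv/h.
Dose = rate × time = 13.91 mSv/h × 4.200 h = 58.42 mSv.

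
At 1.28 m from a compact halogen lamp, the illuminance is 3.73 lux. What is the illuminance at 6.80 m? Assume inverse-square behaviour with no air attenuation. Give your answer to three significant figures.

0.132 lux

Intensity scales as (d₁/d₂)², so the rate at 6.80 m is
(1.28/6.80)² = 0.03543, so 3.73 × 0.03543 = 0.1322 lux.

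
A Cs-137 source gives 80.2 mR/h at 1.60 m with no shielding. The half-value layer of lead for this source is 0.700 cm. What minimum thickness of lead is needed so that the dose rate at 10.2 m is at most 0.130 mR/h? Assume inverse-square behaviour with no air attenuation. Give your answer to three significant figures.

2.75 cm

At 10.2 m, distance alone gives 80.2 × (1.60/10.2)² = 80.2 × 0.02461 = 1.974 mR/h.
Further attenuation needed: 1.974/0.130 = 15.18.
n = log₂(15.18) = 3.924 half-value layers.
Thickness = 3.924 × 0.700 cm = 2.747 cm.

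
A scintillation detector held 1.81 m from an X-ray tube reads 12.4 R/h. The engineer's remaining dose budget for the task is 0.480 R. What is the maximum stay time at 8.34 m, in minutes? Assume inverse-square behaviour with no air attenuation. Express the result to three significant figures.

49.3 min

Applying the 1/r² law, rate at 8.34 m:
12.4 × (1.81/8.34)² = 12.4 × 0.04710 = 0.5840 R/h.
Stay time = 0.480 R ÷ 0.5840 R/h = 0.8219 h = 49.31 min.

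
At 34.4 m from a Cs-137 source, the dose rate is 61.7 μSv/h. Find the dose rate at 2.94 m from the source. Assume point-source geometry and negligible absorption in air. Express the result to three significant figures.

8450 μSv/h

Using I₁d₁² = I₂d₂², the rate at 2.94 m is
61.7 × (34.4/2.94)² = 61.7 × 136.9 = 8447 μSv/h.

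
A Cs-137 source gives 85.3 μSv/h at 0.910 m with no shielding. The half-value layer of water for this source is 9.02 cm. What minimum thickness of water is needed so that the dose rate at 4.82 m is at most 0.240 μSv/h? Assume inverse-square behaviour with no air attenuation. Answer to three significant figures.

33.0 cm

At 4.82 m, distance alone gives 85.3 × (0.910/4.82)² = 85.3 × 0.03564 = 3.040 μSv/h.
Further attenuation needed: 3.040/0.240 = 12.67.
n = log₂(12.67) = 3.663 half-value layers.
Thickness = 3.663 × 9.02 cm = 33.04 cm.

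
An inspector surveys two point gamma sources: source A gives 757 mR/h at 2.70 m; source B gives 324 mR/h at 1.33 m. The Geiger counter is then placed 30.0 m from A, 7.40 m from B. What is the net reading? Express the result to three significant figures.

16.6 mR/h

Each source contributes Iᵢ·(dᵢ/rᵢ)²; contributions add.
A: 757 × (2.70/30.0)² = 6.132 mR/h
B: 324 × (1.33/7.40)² = 10.47 mR/h
Total = 6.132 + 10.47 = 16.60 mR/h.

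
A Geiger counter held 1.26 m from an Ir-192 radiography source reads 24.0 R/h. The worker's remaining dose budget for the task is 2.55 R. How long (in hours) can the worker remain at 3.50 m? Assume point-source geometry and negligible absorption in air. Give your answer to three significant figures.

Since intensity falls as 1/r², rate at 3.50 m:
(1.26/3.50)² = 0.1296, so 24.0 × 0.1296 = 3.110 R/h.
Stay time = 2.55 R ÷ 3.110 R/h = 0.8199 h.

0.820 h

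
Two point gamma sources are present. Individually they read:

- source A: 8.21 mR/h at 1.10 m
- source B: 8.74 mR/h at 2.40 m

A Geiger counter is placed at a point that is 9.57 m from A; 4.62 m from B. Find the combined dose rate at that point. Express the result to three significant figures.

2.47 mR/h

By superposition, sum each source's inverse-square contribution:
A: 8.21 × (1.10/9.57)² = 0.1085 mR/h
B: 8.74 × (2.40/4.62)² = 2.359 mR/h
Total = 0.1085 + 2.359 = 2.467 mR/h.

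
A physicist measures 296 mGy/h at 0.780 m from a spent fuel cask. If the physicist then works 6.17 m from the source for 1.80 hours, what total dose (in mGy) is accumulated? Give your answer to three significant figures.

By the inverse-square law, rate at 6.17 m:
296 × (0.780/6.17)² = 296 × 0.01598 = 4.730 mGy/h.
Dose = rate × time = 4.730 mGy/h × 1.800 h = 8.514 mGy.

8.51 mGy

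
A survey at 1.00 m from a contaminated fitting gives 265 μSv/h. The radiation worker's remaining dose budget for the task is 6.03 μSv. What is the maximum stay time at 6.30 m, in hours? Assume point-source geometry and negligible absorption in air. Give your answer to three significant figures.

Since intensity falls as 1/r², rate at 6.30 m:
265 × (1.00/6.30)² = 265 × 0.02520 = 6.678 μSv/h.
Stay time = 6.03 μSv ÷ 6.678 μSv/h = 0.9030 h.

0.903 h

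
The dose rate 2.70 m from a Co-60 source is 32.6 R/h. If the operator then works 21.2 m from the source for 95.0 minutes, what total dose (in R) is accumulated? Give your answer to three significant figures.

By the inverse-square law, rate at 21.2 m:
(2.70/21.2)² = 0.01622, so 32.6 × 0.01622 = 0.5288 R/h.
Dose = rate × time = 0.5288 R/h × 1.583 h = 0.8371 R.

0.837 R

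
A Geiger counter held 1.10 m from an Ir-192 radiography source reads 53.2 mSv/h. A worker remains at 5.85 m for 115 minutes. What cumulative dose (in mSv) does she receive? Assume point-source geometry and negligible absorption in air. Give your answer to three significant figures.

3.61 mSv

Intensity scales as (d₁/d₂)², so rate at 5.85 m:
(1.10/5.85)² = 0.03536, so 53.2 × 0.03536 = 1.881 mSv/h.
Dose = rate × time = 1.881 mSv/h × 1.917 h = 3.606 mSv.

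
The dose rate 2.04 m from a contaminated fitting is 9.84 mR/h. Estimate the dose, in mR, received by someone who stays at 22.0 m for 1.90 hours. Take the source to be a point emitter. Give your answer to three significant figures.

0.161 mR

Since intensity falls as 1/r², rate at 22.0 m:
9.84 × (2.04/22.0)² = 9.84 × 0.008598 = 0.08460 mR/h.
Dose = rate × time = 0.08460 mR/h × 1.900 h = 0.1607 mR.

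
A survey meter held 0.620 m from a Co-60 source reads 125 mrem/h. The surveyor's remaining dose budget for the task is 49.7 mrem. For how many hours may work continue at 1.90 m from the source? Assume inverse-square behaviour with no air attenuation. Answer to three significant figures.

3.73 h

Using I₁d₁² = I₂d₂², rate at 1.90 m:
(0.620/1.90)² = 0.1065, so 125 × 0.1065 = 13.31 mrem/h.
Stay time = 49.7 mrem ÷ 13.31 mrem/h = 3.734 h.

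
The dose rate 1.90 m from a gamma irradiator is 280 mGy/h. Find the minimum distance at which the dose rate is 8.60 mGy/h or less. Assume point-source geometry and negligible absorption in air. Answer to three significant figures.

Intensity scales as (d₁/d₂)², so d₂ = d₁·√(I₁/I₂).
I₁/I₂ = 280/8.60 = 32.56, so d₂ = 1.90 × √32.56 = 10.84 m.

10.8 m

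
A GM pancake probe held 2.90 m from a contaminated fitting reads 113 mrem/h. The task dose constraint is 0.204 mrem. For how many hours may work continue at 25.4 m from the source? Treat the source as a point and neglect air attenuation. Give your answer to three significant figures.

Applying the 1/r² law, rate at 25.4 m:
113 × (2.90/25.4)² = 113 × 0.01304 = 1.474 mrem/h.
Stay time = 0.204 mrem ÷ 1.474 mrem/h = 0.1384 h.

0.138 h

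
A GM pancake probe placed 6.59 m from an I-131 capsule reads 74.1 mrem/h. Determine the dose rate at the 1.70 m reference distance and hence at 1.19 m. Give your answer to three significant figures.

1110 mrem/h; 2270 mrem/h

Applying the 1/r² law,
At 1.70 m: (6.59/1.70)² = 15.03, so 74.1 × 15.03 = 1114 mrem/h
At 1.19 m: 1114 × (1.70/1.19)² = 1114 × 2.041 = 2274 mrem/h.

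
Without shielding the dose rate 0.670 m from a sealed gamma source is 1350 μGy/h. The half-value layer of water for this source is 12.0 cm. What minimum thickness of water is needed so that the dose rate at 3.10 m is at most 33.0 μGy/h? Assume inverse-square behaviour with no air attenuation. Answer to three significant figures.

At 3.10 m, distance alone gives 1350 × (0.670/3.10)² = 1350 × 0.04671 = 63.06 μGy/h.
Further attenuation needed: 63.06/33.0 = 1.911.
n = log₂(1.911) = 0.9343 half-value layers.
Thickness = 0.9343 × 12.0 cm = 11.21 cm.

11.2 cm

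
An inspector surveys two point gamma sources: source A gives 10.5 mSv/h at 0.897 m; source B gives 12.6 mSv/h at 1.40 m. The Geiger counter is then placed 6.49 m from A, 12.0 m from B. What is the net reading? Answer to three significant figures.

0.372 mSv/h

By superposition, sum each source's inverse-square contribution:
A: 10.5 × (0.897/6.49)² = 0.2006 mSv/h
B: 12.6 × (1.40/12.0)² = 0.1715 mSv/h
Total = 0.2006 + 0.1715 = 0.3721 mSv/h.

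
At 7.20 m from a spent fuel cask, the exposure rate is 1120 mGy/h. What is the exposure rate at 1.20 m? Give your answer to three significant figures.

By the inverse-square law, the rate at 1.20 m is
(7.20/1.20)² = 36.00, so 1120 × 36.00 = 40320 mGy/h.

40300 mGy/h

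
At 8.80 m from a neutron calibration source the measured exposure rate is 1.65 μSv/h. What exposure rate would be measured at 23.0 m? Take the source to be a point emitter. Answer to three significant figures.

Using I₁d₁² = I₂d₂², scaling from 8.80 m to 23.0 m:
(8.80/23.0)² = 0.1464, so 1.65 × 0.1464 = 0.2416 μSv/h.

0.242 μSv/h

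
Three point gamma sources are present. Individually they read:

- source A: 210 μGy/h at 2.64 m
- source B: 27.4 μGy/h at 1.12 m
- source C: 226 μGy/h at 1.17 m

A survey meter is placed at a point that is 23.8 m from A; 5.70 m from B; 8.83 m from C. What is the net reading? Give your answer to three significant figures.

7.61 μGy/h

Each source contributes Iᵢ·(dᵢ/rᵢ)²; contributions add.
A: 210 × (2.64/23.8)² = 2.584 μGy/h
B: 27.4 × (1.12/5.70)² = 1.058 μGy/h
C: 226 × (1.17/8.83)² = 3.968 μGy/h
Total = 2.584 + 1.058 + 3.968 = 7.610 μGy/h.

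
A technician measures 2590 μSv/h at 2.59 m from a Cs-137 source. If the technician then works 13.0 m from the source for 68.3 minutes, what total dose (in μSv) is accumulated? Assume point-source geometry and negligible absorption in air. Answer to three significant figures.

Since intensity falls as 1/r², rate at 13.0 m:
(2.59/13.0)² = 0.03969, so 2590 × 0.03969 = 102.8 μSv/h.
Dose = rate × time = 102.8 μSv/h × 1.138 h = 117.0 μSv.

117 μSv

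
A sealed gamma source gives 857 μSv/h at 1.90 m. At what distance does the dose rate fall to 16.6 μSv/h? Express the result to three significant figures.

By the inverse-square law, d₂ = d₁·√(I₁/I₂).
I₁/I₂ = 857/16.6 = 51.63, so d₂ = 1.90 × √51.63 = 13.65 m.

13.7 m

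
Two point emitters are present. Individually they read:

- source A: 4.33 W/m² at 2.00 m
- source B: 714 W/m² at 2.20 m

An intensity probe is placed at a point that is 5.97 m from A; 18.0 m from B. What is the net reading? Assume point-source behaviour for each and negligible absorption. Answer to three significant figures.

11.2 W/m²

Each source contributes Iᵢ·(dᵢ/rᵢ)²; contributions add.
A: 4.33 × (2.00/5.97)² = 0.4860 W/m²
B: 714 × (2.20/18.0)² = 10.67 W/m²
Total = 0.4860 + 10.67 = 11.16 W/m².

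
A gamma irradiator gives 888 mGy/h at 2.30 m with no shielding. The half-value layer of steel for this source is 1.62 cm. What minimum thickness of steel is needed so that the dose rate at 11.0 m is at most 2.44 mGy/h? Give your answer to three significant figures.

At 11.0 m, distance alone gives (2.30/11.0)² = 0.04372, so 888 × 0.04372 = 38.82 mGy/h.
Further attenuation needed: 38.82/2.44 = 15.91.
n = log₂(15.91) = 3.992 half-value layers.
Thickness = 3.992 × 1.62 cm = 6.467 cm.

6.47 cm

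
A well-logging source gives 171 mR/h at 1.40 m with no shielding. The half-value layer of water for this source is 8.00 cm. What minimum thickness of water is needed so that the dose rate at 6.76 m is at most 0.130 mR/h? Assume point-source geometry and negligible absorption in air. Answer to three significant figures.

At 6.76 m, distance alone gives (1.40/6.76)² = 0.04289, so 171 × 0.04289 = 7.334 mR/h.
Further attenuation needed: 7.334/0.130 = 56.42.
n = log₂(56.42) = 5.818 half-value layers.
Thickness = 5.818 × 8.00 cm = 46.54 cm.

46.5 cm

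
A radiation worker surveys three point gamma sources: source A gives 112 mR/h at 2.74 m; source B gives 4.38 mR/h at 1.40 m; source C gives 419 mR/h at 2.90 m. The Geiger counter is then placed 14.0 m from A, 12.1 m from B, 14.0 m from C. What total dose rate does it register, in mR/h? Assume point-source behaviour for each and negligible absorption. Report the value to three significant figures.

22.3 mR/h

By superposition, sum each source's inverse-square contribution:
A: 112 × (2.74/14.0)² = 4.290 mR/h
B: 4.38 × (1.40/12.1)² = 0.05864 mR/h
C: 419 × (2.90/14.0)² = 17.98 mR/h
Total = 4.290 + 0.05864 + 17.98 = 22.33 mR/h.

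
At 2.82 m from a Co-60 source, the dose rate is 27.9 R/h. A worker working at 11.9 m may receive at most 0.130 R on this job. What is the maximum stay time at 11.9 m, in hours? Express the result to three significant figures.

0.0830 h

Applying the 1/r² law, rate at 11.9 m:
27.9 × (2.82/11.9)² = 27.9 × 0.05616 = 1.567 R/h.
Stay time = 0.130 R ÷ 1.567 R/h = 0.08296 h.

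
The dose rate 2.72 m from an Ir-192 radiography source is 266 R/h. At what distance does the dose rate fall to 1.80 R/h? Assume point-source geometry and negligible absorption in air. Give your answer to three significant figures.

33.1 m

Intensity scales as (d₁/d₂)², so d₂ = d₁·√(I₁/I₂).
I₁/I₂ = 266/1.80 = 147.8, so d₂ = 2.72 × √147.8 = 33.07 m.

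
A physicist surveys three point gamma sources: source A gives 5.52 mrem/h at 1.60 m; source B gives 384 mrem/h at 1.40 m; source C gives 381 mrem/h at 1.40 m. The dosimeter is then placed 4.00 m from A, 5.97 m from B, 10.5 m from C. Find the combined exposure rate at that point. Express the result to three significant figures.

Each source contributes Iᵢ·(dᵢ/rᵢ)²; contributions add.
A: 5.52 × (1.60/4.00)² = 0.8832 mrem/h
B: 384 × (1.40/5.97)² = 21.12 mrem/h
C: 381 × (1.40/10.5)² = 6.773 mrem/h
Total = 0.8832 + 21.12 + 6.773 = 28.78 mrem/h.

28.8 mrem/h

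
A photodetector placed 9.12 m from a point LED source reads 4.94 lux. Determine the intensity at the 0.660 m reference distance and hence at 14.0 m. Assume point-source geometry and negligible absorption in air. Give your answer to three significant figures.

Intensity scales as (d₁/d₂)², so
At 0.660 m: (9.12/0.660)² = 190.9, so 4.94 × 190.9 = 943.0 lux
At 14.0 m: 943.0 × (0.660/14.0)² = 943.0 × 0.002222 = 2.095 lux.

943 lux; 2.10 lux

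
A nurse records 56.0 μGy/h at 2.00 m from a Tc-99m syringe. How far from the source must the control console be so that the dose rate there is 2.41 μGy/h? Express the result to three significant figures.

9.64 m

By the inverse-square law, d₂ = d₁·√(I₁/I₂).
I₁/I₂ = 56.0/2.41 = 23.24, so d₂ = 2.00 × √23.24 = 9.642 m.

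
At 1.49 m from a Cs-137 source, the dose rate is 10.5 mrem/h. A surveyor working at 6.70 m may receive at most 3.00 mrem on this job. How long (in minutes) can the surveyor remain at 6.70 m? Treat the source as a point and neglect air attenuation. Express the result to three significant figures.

347 min

Since intensity falls as 1/r², rate at 6.70 m:
10.5 × (1.49/6.70)² = 10.5 × 0.04946 = 0.5193 mrem/h.
Stay time = 3.00 mrem ÷ 0.5193 mrem/h = 5.777 h = 346.6 min.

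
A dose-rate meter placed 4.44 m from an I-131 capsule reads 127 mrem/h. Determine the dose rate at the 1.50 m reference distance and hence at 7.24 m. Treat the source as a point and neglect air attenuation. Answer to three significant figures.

Using I₁d₁² = I₂d₂²,
At 1.50 m: (4.44/1.50)² = 8.762, so 127 × 8.762 = 1113 mrem/h
At 7.24 m: 1113 × (1.50/7.24)² = 1113 × 0.04292 = 47.77 mrem/h.

1110 mrem/h; 47.8 mrem/h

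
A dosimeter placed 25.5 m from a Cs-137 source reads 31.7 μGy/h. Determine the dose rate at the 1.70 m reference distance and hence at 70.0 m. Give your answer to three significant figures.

By the inverse-square law,
At 1.70 m: (25.5/1.70)² = 225.0, so 31.7 × 225.0 = 7132 μGy/h
At 70.0 m: (1.70/70.0)² = 0.0005898, so 7132 × 0.0005898 = 4.206 μGy/h.

7130 μGy/h; 4.21 μGy/h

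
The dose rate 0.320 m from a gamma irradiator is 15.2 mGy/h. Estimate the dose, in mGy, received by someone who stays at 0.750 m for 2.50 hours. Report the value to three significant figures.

By the inverse-square law, rate at 0.750 m:
(0.320/0.750)² = 0.1820, so 15.2 × 0.1820 = 2.766 mGy/h.
Dose = rate × time = 2.766 mGy/h × 2.500 h = 6.915 mGy.

6.92 mGy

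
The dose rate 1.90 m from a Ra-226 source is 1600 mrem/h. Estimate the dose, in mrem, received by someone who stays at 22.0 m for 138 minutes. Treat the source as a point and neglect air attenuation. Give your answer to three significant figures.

27.4 mrem

Applying the 1/r² law, rate at 22.0 m:
1600 × (1.90/22.0)² = 1600 × 0.007459 = 11.93 mrem/h.
Dose = rate × time = 11.93 mrem/h × 2.300 h = 27.44 mrem.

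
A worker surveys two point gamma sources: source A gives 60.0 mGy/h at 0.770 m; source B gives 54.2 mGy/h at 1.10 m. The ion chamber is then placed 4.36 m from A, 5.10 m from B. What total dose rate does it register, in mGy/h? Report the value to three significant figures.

4.39 mGy/h

Each source contributes Iᵢ·(dᵢ/rᵢ)²; contributions add.
A: 60.0 × (0.770/4.36)² = 1.871 mGy/h
B: 54.2 × (1.10/5.10)² = 2.521 mGy/h
Total = 1.871 + 2.521 = 4.392 mGy/h.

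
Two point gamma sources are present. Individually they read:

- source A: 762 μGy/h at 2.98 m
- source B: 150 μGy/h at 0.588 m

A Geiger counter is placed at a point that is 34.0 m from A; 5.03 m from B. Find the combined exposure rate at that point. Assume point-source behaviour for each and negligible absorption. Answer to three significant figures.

7.90 μGy/h

By superposition, sum each source's inverse-square contribution:
A: 762 × (2.98/34.0)² = 5.854 μGy/h
B: 150 × (0.588/5.03)² = 2.050 μGy/h
Total = 5.854 + 2.050 = 7.904 μGy/h.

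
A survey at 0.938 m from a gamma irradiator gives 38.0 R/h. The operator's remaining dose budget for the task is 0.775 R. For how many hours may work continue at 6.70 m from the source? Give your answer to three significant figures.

Since intensity falls as 1/r², rate at 6.70 m:
38.0 × (0.938/6.70)² = 38.0 × 0.01960 = 0.7448 R/h.
Stay time = 0.775 R ÷ 0.7448 R/h = 1.041 h.

1.04 h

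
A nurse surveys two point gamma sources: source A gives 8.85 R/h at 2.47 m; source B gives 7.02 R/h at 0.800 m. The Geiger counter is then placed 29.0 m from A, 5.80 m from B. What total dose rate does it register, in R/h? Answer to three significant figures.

0.198 R/h

Each source contributes Iᵢ·(dᵢ/rᵢ)²; contributions add.
A: 8.85 × (2.47/29.0)² = 0.06420 R/h
B: 7.02 × (0.800/5.80)² = 0.1336 R/h
Total = 0.06420 + 0.1336 = 0.1978 R/h.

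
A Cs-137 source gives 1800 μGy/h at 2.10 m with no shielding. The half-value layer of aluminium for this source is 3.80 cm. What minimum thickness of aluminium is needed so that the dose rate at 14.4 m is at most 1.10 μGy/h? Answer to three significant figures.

19.5 cm

At 14.4 m, distance alone gives (2.10/14.4)² = 0.02127, so 1800 × 0.02127 = 38.29 μGy/h.
Further attenuation needed: 38.29/1.10 = 34.81.
n = log₂(34.81) = 5.121 half-value layers.
Thickness = 5.121 × 3.80 cm = 19.46 cm.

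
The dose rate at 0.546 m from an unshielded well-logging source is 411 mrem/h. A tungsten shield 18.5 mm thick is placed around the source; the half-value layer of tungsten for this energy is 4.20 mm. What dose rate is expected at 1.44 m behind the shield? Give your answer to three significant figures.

2.79 mrem/h

Distance alone: 411 × (0.546/1.44)² = 411 × 0.1438 = 59.10 mrem/h.
Shield: 18.5/4.20 = 4.405 half-value layers → attenuation 2^(−4.405) = 0.04720.
Combined: 59.10 × 0.04720 = 2.790 mrem/h.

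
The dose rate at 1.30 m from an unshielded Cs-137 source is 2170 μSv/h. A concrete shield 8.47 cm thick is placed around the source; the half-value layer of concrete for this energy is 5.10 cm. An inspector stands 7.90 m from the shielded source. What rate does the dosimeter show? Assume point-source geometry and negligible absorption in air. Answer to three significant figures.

Distance alone: 2170 × (1.30/7.90)² = 2170 × 0.02708 = 58.76 μSv/h.
Shield: 8.47/5.10 = 1.661 half-value layers → attenuation 2^(−1.661) = 0.3162.
Combined: 58.76 × 0.3162 = 18.58 μSv/h.

18.6 μSv/h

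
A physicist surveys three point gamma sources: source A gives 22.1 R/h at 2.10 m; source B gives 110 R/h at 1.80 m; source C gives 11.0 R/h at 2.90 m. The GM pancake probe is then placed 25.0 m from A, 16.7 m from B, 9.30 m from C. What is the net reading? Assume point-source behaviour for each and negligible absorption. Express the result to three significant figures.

By superposition, sum each source's inverse-square contribution:
A: 22.1 × (2.10/25.0)² = 0.1559 R/h
B: 110 × (1.80/16.7)² = 1.278 R/h
C: 11.0 × (2.90/9.30)² = 1.070 R/h
Total = 0.1559 + 1.278 + 1.070 = 2.504 R/h.

2.50 R/h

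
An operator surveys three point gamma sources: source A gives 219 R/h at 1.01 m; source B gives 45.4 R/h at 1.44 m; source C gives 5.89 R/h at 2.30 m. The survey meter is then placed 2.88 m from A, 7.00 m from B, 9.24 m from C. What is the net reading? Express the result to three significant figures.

Each source contributes Iᵢ·(dᵢ/rᵢ)²; contributions add.
A: 219 × (1.01/2.88)² = 26.93 R/h
B: 45.4 × (1.44/7.00)² = 1.921 R/h
C: 5.89 × (2.30/9.24)² = 0.3649 R/h
Total = 26.93 + 1.921 + 0.3649 = 29.22 R/h.

29.2 R/h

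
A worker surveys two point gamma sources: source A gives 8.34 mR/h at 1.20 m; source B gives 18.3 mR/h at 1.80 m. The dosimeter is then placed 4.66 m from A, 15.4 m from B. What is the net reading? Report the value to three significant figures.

Each source contributes Iᵢ·(dᵢ/rᵢ)²; contributions add.
A: 8.34 × (1.20/4.66)² = 0.5530 mR/h
B: 18.3 × (1.80/15.4)² = 0.2500 mR/h
Total = 0.5530 + 0.2500 = 0.8030 mR/h.

0.803 mR/h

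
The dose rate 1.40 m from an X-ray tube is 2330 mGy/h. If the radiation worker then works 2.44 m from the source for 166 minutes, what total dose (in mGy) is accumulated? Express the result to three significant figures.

2120 mGy

Applying the 1/r² law, rate at 2.44 m:
(1.40/2.44)² = 0.3292, so 2330 × 0.3292 = 767.0 mGy/h.
Dose = rate × time = 767.0 mGy/h × 2.767 h = 2122 mGy.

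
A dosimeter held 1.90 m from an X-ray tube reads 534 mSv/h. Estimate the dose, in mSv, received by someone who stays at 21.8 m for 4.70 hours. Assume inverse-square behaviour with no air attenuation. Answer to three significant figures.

By the inverse-square law, rate at 21.8 m:
534 × (1.90/21.8)² = 534 × 0.007596 = 4.056 mSv/h.
Dose = rate × time = 4.056 mSv/h × 4.700 h = 19.06 mSv.

19.1 mSv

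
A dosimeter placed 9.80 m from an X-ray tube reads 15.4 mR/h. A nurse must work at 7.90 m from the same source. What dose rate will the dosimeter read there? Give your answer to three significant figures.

23.7 mR/h

Since intensity falls as 1/r², scaling from 9.80 m to 7.90 m:
(9.80/7.90)² = 1.539, so 15.4 × 1.539 = 23.70 mR/h.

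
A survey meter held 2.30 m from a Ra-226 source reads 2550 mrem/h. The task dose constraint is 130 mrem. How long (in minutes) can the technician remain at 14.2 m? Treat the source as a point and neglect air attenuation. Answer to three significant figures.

117 min

Applying the 1/r² law, rate at 14.2 m:
(2.30/14.2)² = 0.02623, so 2550 × 0.02623 = 66.89 mrem/h.
Stay time = 130 mrem ÷ 66.89 mrem/h = 1.943 h = 116.6 min.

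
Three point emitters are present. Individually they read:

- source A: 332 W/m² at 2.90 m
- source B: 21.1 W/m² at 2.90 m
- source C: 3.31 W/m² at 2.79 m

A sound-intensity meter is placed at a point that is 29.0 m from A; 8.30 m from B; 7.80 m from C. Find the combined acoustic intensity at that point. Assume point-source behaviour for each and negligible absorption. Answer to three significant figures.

Each source contributes Iᵢ·(dᵢ/rᵢ)²; contributions add.
A: 332 × (2.90/29.0)² = 3.320 W/m²
B: 21.1 × (2.90/8.30)² = 2.576 W/m²
C: 3.31 × (2.79/7.80)² = 0.4235 W/m²
Total = 3.320 + 2.576 + 0.4235 = 6.319 W/m².

6.32 W/m²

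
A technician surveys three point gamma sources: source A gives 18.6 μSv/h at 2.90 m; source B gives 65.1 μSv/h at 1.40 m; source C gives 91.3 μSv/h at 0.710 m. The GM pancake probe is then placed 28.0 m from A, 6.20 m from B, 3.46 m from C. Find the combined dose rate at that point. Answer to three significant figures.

7.36 μSv/h

Each source contributes Iᵢ·(dᵢ/rᵢ)²; contributions add.
A: 18.6 × (2.90/28.0)² = 0.1995 μSv/h
B: 65.1 × (1.40/6.20)² = 3.319 μSv/h
C: 91.3 × (0.710/3.46)² = 3.844 μSv/h
Total = 0.1995 + 3.319 + 3.844 = 7.362 μSv/h.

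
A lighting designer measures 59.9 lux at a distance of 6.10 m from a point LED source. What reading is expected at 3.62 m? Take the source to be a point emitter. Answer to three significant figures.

170 lux

Intensity scales as (d₁/d₂)², so the rate at 3.62 m is
59.9 × (6.10/3.62)² = 59.9 × 2.840 = 170.1 lux.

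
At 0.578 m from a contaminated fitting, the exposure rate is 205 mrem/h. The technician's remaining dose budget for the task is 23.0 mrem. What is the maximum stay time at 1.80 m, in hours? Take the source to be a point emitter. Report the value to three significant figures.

1.09 h

By the inverse-square law, rate at 1.80 m:
205 × (0.578/1.80)² = 205 × 0.1031 = 21.14 mrem/h.
Stay time = 23.0 mrem ÷ 21.14 mrem/h = 1.088 h.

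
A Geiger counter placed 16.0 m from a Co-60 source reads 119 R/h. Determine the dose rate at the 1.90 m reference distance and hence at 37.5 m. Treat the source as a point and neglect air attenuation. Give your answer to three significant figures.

Using I₁d₁² = I₂d₂²,
At 1.90 m: (16.0/1.90)² = 70.91, so 119 × 70.91 = 8438 R/h
At 37.5 m: 8438 × (1.90/37.5)² = 8438 × 0.002567 = 21.66 R/h.

8440 R/h; 21.7 R/h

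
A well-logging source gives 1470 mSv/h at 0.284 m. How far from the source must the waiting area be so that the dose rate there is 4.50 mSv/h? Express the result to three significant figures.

5.13 m

Since intensity falls as 1/r², d₂ = d₁·√(I₁/I₂).
I₁/I₂ = 1470/4.50 = 326.7, so d₂ = 0.284 × √326.7 = 5.133 m.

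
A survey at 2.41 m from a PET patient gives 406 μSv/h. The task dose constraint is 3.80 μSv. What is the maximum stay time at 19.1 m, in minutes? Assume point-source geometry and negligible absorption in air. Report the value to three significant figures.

35.3 min

Applying the 1/r² law, rate at 19.1 m:
(2.41/19.1)² = 0.01592, so 406 × 0.01592 = 6.464 μSv/h.
Stay time = 3.80 μSv ÷ 6.464 μSv/h = 0.5879 h = 35.27 min.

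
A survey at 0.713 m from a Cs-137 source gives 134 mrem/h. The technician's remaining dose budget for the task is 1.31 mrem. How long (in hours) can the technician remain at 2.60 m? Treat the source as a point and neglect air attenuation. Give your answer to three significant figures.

By the inverse-square law, rate at 2.60 m:
(0.713/2.60)² = 0.07520, so 134 × 0.07520 = 10.08 mrem/h.
Stay time = 1.31 mrem ÷ 10.08 mrem/h = 0.1300 h.

0.130 h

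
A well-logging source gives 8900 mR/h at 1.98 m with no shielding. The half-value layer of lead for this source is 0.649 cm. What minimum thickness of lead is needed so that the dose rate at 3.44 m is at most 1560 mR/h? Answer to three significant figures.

0.596 cm

At 3.44 m, distance alone gives (1.98/3.44)² = 0.3313, so 8900 × 0.3313 = 2949 mR/h.
Further attenuation needed: 2949/1560 = 1.890.
n = log₂(1.890) = 0.9184 half-value layers.
Thickness = 0.9184 × 0.649 cm = 0.5960 cm.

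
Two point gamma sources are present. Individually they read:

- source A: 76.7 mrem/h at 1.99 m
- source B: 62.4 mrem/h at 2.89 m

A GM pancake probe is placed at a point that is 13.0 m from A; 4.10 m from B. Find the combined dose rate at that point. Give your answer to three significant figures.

By superposition, sum each source's inverse-square contribution:
A: 76.7 × (1.99/13.0)² = 1.797 mrem/h
B: 62.4 × (2.89/4.10)² = 31.00 mrem/h
Total = 1.797 + 31.00 = 32.80 mrem/h.

32.8 mrem/h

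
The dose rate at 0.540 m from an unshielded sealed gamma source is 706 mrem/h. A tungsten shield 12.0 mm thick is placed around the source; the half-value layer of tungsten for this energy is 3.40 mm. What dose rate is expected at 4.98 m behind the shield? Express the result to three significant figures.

0.719 mrem/h

Distance alone: (0.540/4.98)² = 0.01176, so 706 × 0.01176 = 8.303 mrem/h.
Shield: 12.0/3.40 = 3.529 half-value layers → attenuation 2^(−3.529) = 0.08663.
Combined: 8.303 × 0.08663 = 0.7193 mrem/h.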